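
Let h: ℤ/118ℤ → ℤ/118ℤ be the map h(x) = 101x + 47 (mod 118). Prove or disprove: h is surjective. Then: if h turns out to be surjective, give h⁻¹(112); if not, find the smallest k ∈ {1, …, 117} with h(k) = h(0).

17

Since gcd(101, 118) = 1, 101 is invertible modulo 118. Euclid's algorithm: 118 = 1·101 + 17, 101 = 5·17 + 16, 17 = 1·16 + 1; back-substituting gives 1 = 111·101 − 95·118, so 101⁻¹ ≡ 111 (mod 118).
For any y ∈ ℤ/118ℤ, x = 111(y − 47) mod 118 satisfies h(x) = 101·111(y − 47) + 47 ≡ y (since 101·111 ≡ 1 mod 118). So every y has a preimage.
So h is surjective.
Since h is surjective, we compute h⁻¹(112): solve 101x + 47 ≡ 112 (mod 118), i.e. 101x ≡ 65 (mod 118).
Multiplying by 101⁻¹ = 111 gives x ≡ 111·65 = 7215 = 61·118 + 17 ≡ 17 (mod 118).
Check: h(17) = 101·17 + 47 = 1764 = 14·118 + 112 ≡ 112 (mod 118).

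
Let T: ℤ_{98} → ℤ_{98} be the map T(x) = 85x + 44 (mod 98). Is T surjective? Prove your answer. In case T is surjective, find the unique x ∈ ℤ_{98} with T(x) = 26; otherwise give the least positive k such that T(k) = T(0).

Recall that T is surjective if every y in the codomain equals T(x) for some x in the domain.
Since gcd(85, 98) = 1, 85 is invertible modulo 98. Euclid's algorithm: 98 = 1·85 + 13, 85 = 6·13 + 7, 13 = 1·7 + 6, 7 = 1·6 + 1; back-substituting gives 1 = 15·85 − 13·98, so 85⁻¹ ≡ 15 (mod 98).
Then y ↦ 15(y − 44) is a two-sided inverse to T, so every y ∈ ℤ_{98} has a preimage.
So T is surjective.
Since T is surjective, we find T⁻¹(26): we need 85x ≡ 26 − 44 ≡ 80 (mod 98). Using 85⁻¹ = 15: x ≡ 15·80 = 1200 = 12·98 + 24, so x = 24.
Check: T(24) = 85·24 + 44 = 2084 = 21·98 + 26 ≡ 26 (mod 98).

24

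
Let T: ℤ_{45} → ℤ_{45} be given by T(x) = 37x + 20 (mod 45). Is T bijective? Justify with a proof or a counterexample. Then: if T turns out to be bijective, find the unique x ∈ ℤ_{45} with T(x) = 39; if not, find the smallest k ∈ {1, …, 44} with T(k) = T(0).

By definition, injectivity means: for all x_1, x_2 in the domain, T(x_1) = T(x_2) implies x_1 = x_2.
If T(x_1) = T(x_2), then 37x_1 ≡ 37x_2 (mod 45). Because gcd(37, 45) = 1, we may cancel 37 to get x_1 ≡ x_2 (mod 45).
We now compute 37⁻¹ mod 45 explicitly. Euclid's algorithm: 45 = 1·37 + 8, 37 = 4·8 + 5, 8 = 1·5 + 3, 5 = 1·3 + 2, 3 = 1·2 + 1; back-substituting gives 1 = 28·37 − 23·45, so 37⁻¹ ≡ 28 (mod 45).
For any y ∈ ℤ_{45}, x = 28(y − 20) mod 45 satisfies T(x) = 37·28(y − 20) + 20 ≡ y (since 37·28 ≡ 1 mod 45). So every y has a preimage.
Thus T is bijective.
Since T is bijective, we find T⁻¹(39): we need 37x ≡ 39 − 20 ≡ 19 (mod 45). Using 37⁻¹ = 28: x ≡ 28·19 = 532 = 11·45 + 37, so x = 37.
Check: T(37) = 37·37 + 20 = 1389 = 30·45 + 39 ≡ 39 (mod 45).

37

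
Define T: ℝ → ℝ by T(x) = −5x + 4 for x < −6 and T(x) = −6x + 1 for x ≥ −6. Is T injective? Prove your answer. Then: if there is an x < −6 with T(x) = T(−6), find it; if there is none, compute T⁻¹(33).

-33/5

Both pieces are strictly decreasing (slopes −5 and −6), so each is injective on its own interval.
The left piece maps (−∞, −6) onto (34, ∞); the right piece maps [−6, ∞) onto (−∞, 37].
These images overlap. In particular T(−6) = 37 (right piece), and solving −5x + 4 = 37 on the left piece gives x = −33/5 < −6.
So T(−33/5) = T(−6) with −33/5 ≠ −6, and T is not injective. This x = −33/5 is the requested value below −6.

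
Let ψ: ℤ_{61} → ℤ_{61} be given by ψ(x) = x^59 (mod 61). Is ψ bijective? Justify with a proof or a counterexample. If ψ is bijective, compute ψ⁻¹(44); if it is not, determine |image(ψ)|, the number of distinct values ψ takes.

43

Since 61 is prime, the nonzero elements of ℤ_{61} form a cyclic group of order 60.
As gcd(59, 60) = 1, raising to the 59th power is a bijection on this group: if s^59 ≡ t^59 then (st^{−1})^59 = 1, and the only element of order dividing gcd(59, 60) = 1 is 1, so s = t.
With ψ(0) = 0 this makes ψ injective on all of ℤ_{61}, hence bijective (finite equal-size domain and codomain). In particular ψ is bijective.
Since ψ is bijective, we find the preimage of 44. The inverse of x ↦ x^59 on (ℤ_{61})^× is x ↦ x^59, because 59·59 = 3481 = 58·60 + 1 ≡ 1 (mod 60) and x^{60} = 1 for x ≠ 0 (Fermat). So ψ⁻¹(44) = 44^59 mod 61.
Repeated squaring mod 61: 44^1 ≡ 44, 44^2 ≡ 44² = 1936 ≡ 45, 44^4 ≡ 45² = 2025 ≡ 12, 44^8 ≡ 12² = 144 ≡ 22, 44^16 ≡ 22² = 484 ≡ 57, 44^32 ≡ 57² = 3249 ≡ 16. Since 59 = 32 + 16 + 8 + 2 + 1, 44^59 ≡ 16·57·22·45·44: 16·57 = 912 ≡ 58, then 58·22 = 1276 ≡ 56, then 56·45 = 2520 ≡ 19, then 19·44 = 836 ≡ 43. So 44^59 ≡ 43 (mod 61).
Hence ψ⁻¹(44) = 43.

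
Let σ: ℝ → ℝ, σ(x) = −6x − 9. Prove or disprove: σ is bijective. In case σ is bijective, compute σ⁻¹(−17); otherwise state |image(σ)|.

Suppose σ(a) = σ(b). Then −6a − 9 = −6b − 9, so −6a = −6b, therefore a = b.
For any y ∈ ℝ, x = (y + 9)/(−6) satisfies σ(x) = y.
Therefore σ is bijective.
Since σ is bijective, we compute σ⁻¹(−17) = (−17 + 9)/(−6) = 4/3.

4/3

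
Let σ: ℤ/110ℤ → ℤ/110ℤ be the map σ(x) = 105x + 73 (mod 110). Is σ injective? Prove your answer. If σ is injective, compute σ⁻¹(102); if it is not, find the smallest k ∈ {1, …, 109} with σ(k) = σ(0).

22

We have gcd(105, 110) = 5 > 1. Taking u = 0 and v = 22: σ(0) = 73 and σ(22) = 105·22 + 73 = 2383 ≡ 73 (mod 110).
So σ(0) = σ(22) while 0 ≠ 22, therefore σ is not injective.
Since σ is not injective, we find the least positive k with σ(k) = σ(0): this means 105k ≡ 0 (mod 110), i.e. 110 ∣ 105k. Since gcd(105, 110) = 5, dividing through by 5 this holds exactly when 22 ∣ 21k, and as gcd(21, 22) = 1, exactly when 22 ∣ k.
The smallest positive such k is 22.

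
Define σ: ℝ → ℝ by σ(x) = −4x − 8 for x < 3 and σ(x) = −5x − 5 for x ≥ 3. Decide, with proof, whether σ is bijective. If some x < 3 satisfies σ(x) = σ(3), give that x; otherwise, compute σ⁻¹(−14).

Both pieces are strictly decreasing (slopes −4 and −5), so each is injective on its own interval.
The left piece maps (−∞, 3) onto (−20, ∞); the right piece maps [3, ∞) onto (−∞, −20].
Since −20 = −20, the images partition ℝ: σ is injective and surjective, hence bijective.
Because the two images are disjoint, no x < 3 has σ(x) = σ(3), so we compute σ⁻¹(−14): −14 lies in (−20, ∞), so solve −4x − 8 = −14: x = (−14 + 8)/(−4) = 3/2.

3/2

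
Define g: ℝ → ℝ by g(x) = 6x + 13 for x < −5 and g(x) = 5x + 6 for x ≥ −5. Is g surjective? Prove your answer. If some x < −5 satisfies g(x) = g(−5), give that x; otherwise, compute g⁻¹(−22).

-16/3

Both pieces are strictly increasing (slopes 6 and 5), so each is injective on its own interval.
The left piece maps (−∞, −5) onto (−∞, −17); the right piece maps [−5, ∞) onto [−19, ∞).
The union (−∞, −17) ∪ [−19, ∞) covers ℝ, so g is surjective.
For the follow-up: the images overlap, so an x < −5 with g(x) = g(−5) exists. g(−5) = −19; solving 6x + 13 = −19 for x < −5 gives x = (−19 − 13)/6 = −16/3.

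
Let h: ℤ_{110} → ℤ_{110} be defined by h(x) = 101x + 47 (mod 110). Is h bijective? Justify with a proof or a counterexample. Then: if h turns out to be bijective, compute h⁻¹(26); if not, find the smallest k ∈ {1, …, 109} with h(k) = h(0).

If h(x_1) = h(x_2), then 101x_1 ≡ 101x_2 (mod 110). Because gcd(101, 110) = 1, we may cancel 101 to get x_1 ≡ x_2 (mod 110).
We now compute 101⁻¹ mod 110 explicitly. Euclid's algorithm: 110 = 1·101 + 9, 101 = 11·9 + 2, 9 = 4·2 + 1; back-substituting gives 1 = 61·101 − 56·110, so 101⁻¹ ≡ 61 (mod 110).
For any y ∈ ℤ_{110}, x = 61(y − 47) mod 110 satisfies h(x) = 101·61(y − 47) + 47 ≡ y (since 101·61 ≡ 1 mod 110). So every y has a preimage.
Hence h is bijective.
Since h is bijective, we compute h⁻¹(26): solve 101x + 47 ≡ 26 (mod 110), i.e. 101x ≡ 89 (mod 110).
Multiplying by 101⁻¹ = 61 gives x ≡ 61·89 = 5429 = 49·110 + 39 ≡ 39 (mod 110).
Check: h(39) = 101·39 + 47 = 3986 = 36·110 + 26 ≡ 26 (mod 110).

39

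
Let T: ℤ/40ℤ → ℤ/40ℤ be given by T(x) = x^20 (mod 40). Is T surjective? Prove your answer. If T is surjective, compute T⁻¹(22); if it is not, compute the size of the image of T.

T(1) = 1^20 = 1.
T(3): Repeated squaring mod 40: 3^1 ≡ 3, 3^2 ≡ 3² = 9, 3^4 ≡ 9² = 81 ≡ 1, 3^8 ≡ 1² = 1, 3^16 ≡ 1² = 1. Since 20 = 16 + 4, 3^20 ≡ 1·1: 1·1 = 1. So 3^20 ≡ 1 (mod 40).
So T(1) = T(3) = 1 while 1 ≠ 3, thus T is not injective.
A non-injective map from the 40-element set ℤ/40ℤ to itself takes at most 39 distinct values, so it cannot be surjective. Hence T is not surjective.
Since T is not surjective, we determine |image(T)|. Computing x^20 mod 40 for each x (by repeated squaring, reducing mod 40 at every step), the values T(0), T(1), …, T(39) are: 0, 1, 16, 1, 16, 25, 16, 1, 16, 1, 0, 1, 16, 1, 16, 25, 16, 1, 16, 1, 0, 1, 16, 1, 16, 25, 16, 1, 16, 1, 0, 1, 16, 1, 16, 25, 16, 1, 16, 1.
The distinct values are {0, 1, 16, 25}; there are 4 of them.

4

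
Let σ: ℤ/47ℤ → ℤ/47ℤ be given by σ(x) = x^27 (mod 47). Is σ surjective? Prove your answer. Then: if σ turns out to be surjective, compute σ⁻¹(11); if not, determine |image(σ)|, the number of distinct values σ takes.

Since 47 is prime, the nonzero elements of ℤ/47ℤ form a cyclic group of order 46.
As gcd(27, 46) = 1, raising to the 27th power is a bijection on this group: if u^27 ≡ v^27 then (uv^{−1})^27 = 1, and the only element of order dividing gcd(27, 46) = 1 is 1, so u = v.
With σ(0) = 0 this makes σ injective on all of ℤ/47ℤ, hence bijective (finite equal-size domain and codomain). In particular σ is surjective.
Since σ is surjective, we find the preimage of 11. The inverse of x ↦ x^27 on (ℤ/47ℤ)^× is x ↦ x^29, because 27·29 = 783 = 17·46 + 1 ≡ 1 (mod 46) and x^{46} = 1 for x ≠ 0 (Fermat). So σ⁻¹(11) = 11^29 mod 47.
Repeated squaring mod 47: 11^1 ≡ 11, 11^2 ≡ 11² = 121 ≡ 27, 11^4 ≡ 27² = 729 ≡ 24, 11^8 ≡ 24² = 576 ≡ 12, 11^16 ≡ 12² = 144 ≡ 3. Since 29 = 16 + 8 + 4 + 1, 11^29 ≡ 3·12·24·11: 3·12 = 36, then 36·24 = 864 ≡ 18, then 18·11 = 198 ≡ 10. So 11^29 ≡ 10 (mod 47).
Hence σ⁻¹(11) = 10.

10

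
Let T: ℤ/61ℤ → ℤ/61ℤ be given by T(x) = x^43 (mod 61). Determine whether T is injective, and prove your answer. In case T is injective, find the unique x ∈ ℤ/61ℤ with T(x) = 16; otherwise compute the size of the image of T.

Since 61 is prime, the nonzero elements of ℤ/61ℤ form a cyclic group of order 60.
As gcd(43, 60) = 1, raising to the 43rd power is a bijection on this group: if a^43 ≡ b^43 then (ab^{−1})^43 = 1, and the only element of order dividing gcd(43, 60) = 1 is 1, so a = b.
With T(0) = 0 this makes T injective on all of ℤ/61ℤ, hence bijective (finite equal-size domain and codomain). In particular T is injective.
Since T is injective, we find the preimage of 16. The inverse of x ↦ x^43 on (ℤ/61ℤ)^× is x ↦ x^7, because 43·7 = 301 = 5·60 + 1 ≡ 1 (mod 60) and x^{60} = 1 for x ≠ 0 (Fermat). So T⁻¹(16) = 16^7 mod 61.
Repeated squaring mod 61: 16^1 ≡ 16, 16^2 ≡ 16² = 256 ≡ 12, 16^4 ≡ 12² = 144 ≡ 22. Since 7 = 4 + 2 + 1, 16^7 ≡ 22·12·16: 22·12 = 264 ≡ 20, then 20·16 = 320 ≡ 15. So 16^7 ≡ 15 (mod 61).
Hence T⁻¹(16) = 15.

15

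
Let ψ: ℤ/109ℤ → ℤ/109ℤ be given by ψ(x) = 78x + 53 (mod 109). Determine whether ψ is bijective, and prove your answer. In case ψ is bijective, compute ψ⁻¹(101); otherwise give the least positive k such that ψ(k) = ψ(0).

Suppose ψ(s) = ψ(t) in ℤ/109ℤ. Then 78s + 53 ≡ 78t + 53 (mod 109), hence 78(s − t) ≡ 0 (mod 109).
Since gcd(78, 109) = 1, 78 is invertible modulo 109, therefore s − t ≡ 0 (mod 109), i.e. s = t.
We now compute 78⁻¹ mod 109 explicitly. Euclid's algorithm: 109 = 1·78 + 31, 78 = 2·31 + 16, 31 = 1·16 + 15, 16 = 1·15 + 1; back-substituting gives 1 = 7·78 − 5·109, so 78⁻¹ ≡ 7 (mod 109).
For any y ∈ ℤ/109ℤ, x = 7(y − 53) mod 109 satisfies ψ(x) = 78·7(y − 53) + 53 ≡ y (since 78·7 ≡ 1 mod 109). So every y has a preimage.
Thus ψ is bijective.
Since ψ is bijective, we find ψ⁻¹(101): we need 78x ≡ 101 − 53 ≡ 48 (mod 109). Using 78⁻¹ = 7: x ≡ 7·48 = 336 = 3·109 + 9, so x = 9.
Check: ψ(9) = 78·9 + 53 = 755 = 6·109 + 101 ≡ 101 (mod 109).

9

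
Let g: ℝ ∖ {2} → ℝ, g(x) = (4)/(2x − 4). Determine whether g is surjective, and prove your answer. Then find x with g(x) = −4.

If g(x) = 0, cross-multiplying gives 2(4) = 0(2x − 4), which simplifies to 8 = 0 — false.  So 0 has no preimage and g is not surjective.
Solving g(x) = −4: cross-multiplying gives 4 = −4(2x − 4), which rearranges to 8x = 12, so x = 3/2.

3/2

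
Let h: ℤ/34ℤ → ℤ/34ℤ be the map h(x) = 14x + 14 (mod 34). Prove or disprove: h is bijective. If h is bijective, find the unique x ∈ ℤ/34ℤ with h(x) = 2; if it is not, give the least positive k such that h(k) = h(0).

17

By definition, h is injective when h(a) = h(b) forces a = b.
We have gcd(14, 34) = 2 > 1. Taking a = 0 and b = 17: h(0) = 14 and h(17) = 14·17 + 14 = 252 ≡ 14 (mod 34).
So h(0) = h(17) while 0 ≠ 17, thus h is not injective, hence not bijective.
Since h is not bijective, we find the least positive k with h(k) = h(0): this means 14k ≡ 0 (mod 34), i.e. 34 ∣ 14k. Since gcd(14, 34) = 2, dividing through by 2 this holds exactly when 17 ∣ 7k, and as gcd(7, 17) = 1, exactly when 17 ∣ k.
The smallest positive such k is 17.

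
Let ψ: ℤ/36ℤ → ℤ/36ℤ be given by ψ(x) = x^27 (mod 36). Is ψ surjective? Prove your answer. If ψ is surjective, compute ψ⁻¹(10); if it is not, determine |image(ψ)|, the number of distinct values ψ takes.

ψ(0) = 0^27 = 0.
ψ(6): Repeated squaring mod 36: 6^1 ≡ 6, 6^2 ≡ 6² = 36 ≡ 0, 6^4 ≡ 0² = 0, 6^8 ≡ 0² = 0, 6^16 ≡ 0² = 0. Since 27 = 16 + 8 + 2 + 1, 6^27 ≡ 0·0·0·6: 0·0 = 0, then 0·0 = 0, then 0·6 = 0. So 6^27 ≡ 0 (mod 36).
So ψ(0) = ψ(6) = 0 while 0 ≠ 6, so ψ is not injective.
A non-injective map from the 36-element set ℤ/36ℤ to itself takes at most 35 distinct values, so it cannot be surjective. So ψ is not surjective.
Since ψ is not surjective, we determine |image(ψ)|. Computing x^27 mod 36 for each x (by repeated squaring, reducing mod 36 at every step), the values ψ(0), ψ(1), …, ψ(35) are: 0, 1, 8, 27, 28, 17, 0, 19, 8, 9, 28, 35, 0, 1, 8, 27, 28, 17, 0, 19, 8, 9, 28, 35, 0, 1, 8, 27, 28, 17, 0, 19, 8, 9, 28, 35.
The distinct values are {0, 1, 8, 9, 17, 19, 27, 28, 35}; there are 9 of them.

9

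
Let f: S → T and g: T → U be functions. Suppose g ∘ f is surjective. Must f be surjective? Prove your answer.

No. Take S = {0, 1, 2}, T = {0, 1, 2, 3, 4}, U = {0}, f(a) = 0 for every a ∈ S, and g(b) = 0 for every b ∈ T.
Then g ∘ f is surjective onto {0}, but 4 ∈ T has no preimage under f, so f is not surjective.

not surjective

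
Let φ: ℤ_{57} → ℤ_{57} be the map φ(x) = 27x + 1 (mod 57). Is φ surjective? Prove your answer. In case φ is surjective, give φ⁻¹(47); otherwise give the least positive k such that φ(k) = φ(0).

19

Recall that φ is surjective if every y in the codomain equals φ(x) for some x in the domain.
Since gcd(27, 57) = 3, we have 27x ≡ 0 (mod 3) for all x, so φ(x) ≡ 1 (mod 3).
But 0 ≢ 1 (mod 3), so 0 ∈ ℤ_{57} has no preimage. Therefore φ is not surjective.
Since φ is not surjective, we find the least positive k with φ(k) = φ(0): this means 27k ≡ 0 (mod 57), i.e. 57 ∣ 27k. Since gcd(27, 57) = 3, dividing through by 3 this holds exactly when 19 ∣ 9k, and as gcd(9, 19) = 1, exactly when 19 ∣ k.
The smallest positive such k is 19.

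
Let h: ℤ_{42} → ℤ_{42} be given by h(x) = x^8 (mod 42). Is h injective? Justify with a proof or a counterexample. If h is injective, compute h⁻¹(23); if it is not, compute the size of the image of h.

16

h(4): Repeated squaring mod 42: 4^1 ≡ 4, 4^2 ≡ 4² = 16, 4^4 ≡ 16² = 256 ≡ 4, 4^8 ≡ 4² = 16. So 4^8 ≡ 16 (mod 42).
h(10): Repeated squaring mod 42: 10^1 ≡ 10, 10^2 ≡ 10² = 100 ≡ 16, 10^4 ≡ 16² = 256 ≡ 4, 10^8 ≡ 4² = 16. So 10^8 ≡ 16 (mod 42).
So h(4) = h(10) = 16 while 4 ≠ 10, hence h is not injective.
Since h is not injective, we determine |image(h)|. Computing x^8 mod 42 for each x (by repeated squaring, reducing mod 42 at every step), the values h(0), h(1), …, h(41) are: 0, 1, 4, 9, 16, 25, 36, 7, 22, 39, 16, 37, 18, 1, 28, 15, 4, 37, 30, 25, 22, 21, 22, 25, 30, 37, 4, 15, 28, 1, 18, 37, 16, 39, 22, 7, 36, 25, 16, 9, 4, 1.
The distinct values are {0, 1, 4, 7, 9, 15, 16, 18, 21, 22, 25, 28, 30, 36, 37, 39}; there are 16 of them.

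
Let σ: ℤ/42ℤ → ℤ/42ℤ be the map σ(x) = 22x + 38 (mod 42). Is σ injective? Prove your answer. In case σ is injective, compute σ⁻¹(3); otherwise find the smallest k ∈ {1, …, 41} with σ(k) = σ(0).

21

We have gcd(22, 42) = 2 > 1. Taking s = 0 and t = 21: σ(0) = 38 and σ(21) = 22·21 + 38 = 500 ≡ 38 (mod 42).
So σ(0) = σ(21) while 0 ≠ 21, therefore σ is not injective.
Since σ is not injective, we find the least positive k with σ(k) = σ(0): this means 22k ≡ 0 (mod 42), i.e. 42 ∣ 22k. Since gcd(22, 42) = 2, dividing through by 2 this holds exactly when 21 ∣ 11k, and as gcd(11, 21) = 1, exactly when 21 ∣ k.
The smallest positive such k is 21.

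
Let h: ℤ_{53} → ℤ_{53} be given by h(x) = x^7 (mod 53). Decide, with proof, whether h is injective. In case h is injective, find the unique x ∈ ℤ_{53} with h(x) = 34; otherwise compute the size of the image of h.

35

Since 53 is prime, the nonzero elements of ℤ_{53} form a cyclic group of order 52.
As gcd(7, 52) = 1, raising to the 7th power is a bijection on this group: if x_1^7 ≡ x_2^7 then (x_1x_2^{−1})^7 = 1, and the only element of order dividing gcd(7, 52) = 1 is 1, so x_1 = x_2.
With h(0) = 0 this makes h injective on all of ℤ_{53}, hence bijective (finite equal-size domain and codomain). In particular h is injective.
Since h is injective, we find the preimage of 34. The inverse of x ↦ x^7 on (ℤ_{53})^× is x ↦ x^15, because 7·15 = 105 = 2·52 + 1 ≡ 1 (mod 52) and x^{52} = 1 for x ≠ 0 (Fermat). So h⁻¹(34) = 34^15 mod 53.
Repeated squaring mod 53: 34^1 ≡ 34, 34^2 ≡ 34² = 1156 ≡ 43, 34^4 ≡ 43² = 1849 ≡ 47, 34^8 ≡ 47² = 2209 ≡ 36. Since 15 = 8 + 4 + 2 + 1, 34^15 ≡ 36·47·43·34: 36·47 = 1692 ≡ 49, then 49·43 = 2107 ≡ 40, then 40·34 = 1360 ≡ 35. So 34^15 ≡ 35 (mod 53).
Hence h⁻¹(34) = 35.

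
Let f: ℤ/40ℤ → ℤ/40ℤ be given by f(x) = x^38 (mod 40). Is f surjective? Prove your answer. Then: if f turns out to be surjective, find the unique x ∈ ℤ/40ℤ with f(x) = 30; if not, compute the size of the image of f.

f(4): Repeated squaring mod 40: 4^1 ≡ 4, 4^2 ≡ 4² = 16, 4^4 ≡ 16² = 256 ≡ 16, 4^8 ≡ 16² = 256 ≡ 16, 4^16 ≡ 16² = 256 ≡ 16, 4^32 ≡ 16² = 256 ≡ 16. Since 38 = 32 + 4 + 2, 4^38 ≡ 16·16·16: 16·16 = 256 ≡ 16, then 16·16 = 256 ≡ 16. So 4^38 ≡ 16 (mod 40).
f(6): Repeated squaring mod 40: 6^1 ≡ 6, 6^2 ≡ 6² = 36, 6^4 ≡ 36² = 1296 ≡ 16, 6^8 ≡ 16² = 256 ≡ 16, 6^16 ≡ 16² = 256 ≡ 16, 6^32 ≡ 16² = 256 ≡ 16. Since 38 = 32 + 4 + 2, 6^38 ≡ 16·16·36: 16·16 = 256 ≡ 16, then 16·36 = 576 ≡ 16. So 6^38 ≡ 16 (mod 40).
So f(4) = f(6) = 16 while 4 ≠ 6, therefore f is not injective.
A non-injective map from the 40-element set ℤ/40ℤ to itself takes at most 39 distinct values, so it cannot be surjective. Thus f is not surjective.
Since f is not surjective, we determine |image(f)|. Computing x^38 mod 40 for each x (by repeated squaring, reducing mod 40 at every step), the values f(0), f(1), …, f(39) are: 0, 1, 24, 9, 16, 25, 16, 9, 24, 1, 0, 1, 24, 9, 16, 25, 16, 9, 24, 1, 0, 1, 24, 9, 16, 25, 16, 9, 24, 1, 0, 1, 24, 9, 16, 25, 16, 9, 24, 1.
The distinct values are {0, 1, 9, 16, 24, 25}; there are 6 of them.

6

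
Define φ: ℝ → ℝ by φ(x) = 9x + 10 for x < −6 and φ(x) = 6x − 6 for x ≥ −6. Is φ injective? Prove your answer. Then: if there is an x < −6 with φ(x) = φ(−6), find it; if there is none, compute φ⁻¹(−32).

-13/3

Both pieces are strictly increasing (slopes 9 and 6), so each is injective on its own interval.
The left piece maps (−∞, −6) onto (−∞, −44); the right piece maps [−6, ∞) onto [−42, ∞).
These images are disjoint, so no value is attained by both pieces. Thus φ is injective.
Because the two images are disjoint, no x < −6 has φ(x) = φ(−6), so we compute φ⁻¹(−32): −32 lies in [−42, ∞), so solve 6x − 6 = −32: x = (−32 + 6)/6 = −13/3.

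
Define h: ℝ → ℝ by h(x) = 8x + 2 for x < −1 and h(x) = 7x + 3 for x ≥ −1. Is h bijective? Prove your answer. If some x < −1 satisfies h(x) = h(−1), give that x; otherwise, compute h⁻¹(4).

Both pieces are strictly increasing (slopes 8 and 7), so each is injective on its own interval.
The left piece maps (−∞, −1) onto (−∞, −6); the right piece maps [−1, ∞) onto [−4, ∞).
The images leave a gap (−6 has no preimage), so h is not surjective, hence not bijective.
Because the two images are disjoint, no x < −1 has h(x) = h(−1), so we compute h⁻¹(4): 4 lies in [−4, ∞), so solve 7x + 3 = 4: x = (4 − 3)/7 = 1/7.

1/7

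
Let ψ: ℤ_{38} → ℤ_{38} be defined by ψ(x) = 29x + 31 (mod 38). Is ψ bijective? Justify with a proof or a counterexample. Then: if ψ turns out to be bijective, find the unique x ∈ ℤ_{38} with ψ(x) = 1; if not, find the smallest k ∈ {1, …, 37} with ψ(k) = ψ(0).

Recall: ψ is injective when ψ(u) = ψ(v) forces u = v.
If ψ(u) = ψ(v), then 29u ≡ 29v (mod 38). Because gcd(29, 38) = 1, we may cancel 29 to get u ≡ v (mod 38).
We now compute 29⁻¹ mod 38 explicitly. Euclid's algorithm: 38 = 1·29 + 9, 29 = 3·9 + 2, 9 = 4·2 + 1; back-substituting gives 1 = 21·29 − 16·38, so 29⁻¹ ≡ 21 (mod 38).
Then y ↦ 21(y − 31) is a two-sided inverse to ψ, so every y ∈ ℤ_{38} has a preimage.
So ψ is bijective.
Since ψ is bijective, we compute ψ⁻¹(1): solve 29x + 31 ≡ 1 (mod 38), i.e. 29x ≡ 8 (mod 38).
Multiplying by 29⁻¹ = 21 gives x ≡ 21·8 = 168 = 4·38 + 16 ≡ 16 (mod 38).
Check: ψ(16) = 29·16 + 31 = 495 = 13·38 + 1 ≡ 1 (mod 38).

16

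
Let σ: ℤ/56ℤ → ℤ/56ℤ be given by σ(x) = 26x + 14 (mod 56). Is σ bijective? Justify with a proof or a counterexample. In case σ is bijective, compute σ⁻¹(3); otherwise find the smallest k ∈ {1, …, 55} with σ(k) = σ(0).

28

By definition, σ is injective if σ(s) = σ(t) implies s = t.
We have gcd(26, 56) = 2 > 1. Taking s = 0 and t = 28: σ(0) = 14 and σ(28) = 26·28 + 14 = 742 ≡ 14 (mod 56).
So σ(0) = σ(28) while 0 ≠ 28, thus σ is not injective, hence not bijective.
Since σ is not bijective, we find the least positive k with σ(k) = σ(0): this means 26k ≡ 0 (mod 56), i.e. 56 ∣ 26k. Since gcd(26, 56) = 2, dividing through by 2 this holds exactly when 28 ∣ 13k, and as gcd(13, 28) = 1, exactly when 28 ∣ k.
The smallest positive such k is 28.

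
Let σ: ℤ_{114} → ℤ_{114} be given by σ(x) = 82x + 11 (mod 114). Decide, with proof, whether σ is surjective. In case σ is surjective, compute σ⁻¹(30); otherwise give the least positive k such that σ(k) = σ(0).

57

Since gcd(82, 114) = 2, we have 82x ≡ 0 (mod 2) for all x, so σ(x) ≡ 1 (mod 2).
But 0 ≢ 1 (mod 2), so 0 ∈ ℤ_{114} has no preimage. Thus σ is not surjective.
Since σ is not surjective, we find the least positive k with σ(k) = σ(0): this means 82k ≡ 0 (mod 114), i.e. 114 ∣ 82k. Since gcd(82, 114) = 2, dividing through by 2 this holds exactly when 57 ∣ 41k, and as gcd(41, 57) = 1, exactly when 57 ∣ k.
The smallest positive such k is 57.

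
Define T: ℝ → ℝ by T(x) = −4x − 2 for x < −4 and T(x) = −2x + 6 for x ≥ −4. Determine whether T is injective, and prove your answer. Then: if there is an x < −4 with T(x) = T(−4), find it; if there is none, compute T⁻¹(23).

Both pieces are strictly decreasing (slopes −4 and −2), so each is injective on its own interval.
The left piece maps (−∞, −4) onto (14, ∞); the right piece maps [−4, ∞) onto (−∞, 14].
These images are disjoint, so no value is attained by both pieces. Hence T is injective.
Because the two images are disjoint, no x < −4 has T(x) = T(−4), so we compute T⁻¹(23): 23 lies in (14, ∞), so solve −4x − 2 = 23: x = (23 + 2)/(−4) = −25/4.

-25/4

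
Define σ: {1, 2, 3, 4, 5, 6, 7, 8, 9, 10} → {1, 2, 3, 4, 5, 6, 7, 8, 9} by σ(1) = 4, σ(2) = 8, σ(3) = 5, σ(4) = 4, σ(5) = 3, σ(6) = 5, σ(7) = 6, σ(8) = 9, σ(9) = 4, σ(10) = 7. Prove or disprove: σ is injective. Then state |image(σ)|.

7

σ(1) = 4 = σ(4) with 1 ≠ 4, so σ is not injective.
The image of σ is {3, 4, 5, 6, 7, 8, 9}, which has 7 elements.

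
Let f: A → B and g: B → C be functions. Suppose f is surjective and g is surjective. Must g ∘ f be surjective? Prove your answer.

surjective

Let c ∈ C. Since g is surjective, there is b ∈ B with g(b) = c. Since f is surjective, there is a ∈ A with f(a) = b.
Then (g ∘ f)(a) = g(b) = c. Thus g ∘ f is surjective.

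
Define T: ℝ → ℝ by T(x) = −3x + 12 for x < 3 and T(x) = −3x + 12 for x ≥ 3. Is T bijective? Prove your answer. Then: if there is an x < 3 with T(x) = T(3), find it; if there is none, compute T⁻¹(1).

Both pieces are strictly decreasing (slopes −3 and −3), so each is injective on its own interval.
The left piece maps (−∞, 3) onto (3, ∞); the right piece maps [3, ∞) onto (−∞, 3].
Since 3 = 3, the images partition ℝ: T is injective and surjective, hence bijective.
Because the two images are disjoint, no x < 3 has T(x) = T(3), so we compute T⁻¹(1): 1 lies in (−∞, 3], so solve −3x + 12 = 1: x = (1 − 12)/(−3) = 11/3.

11/3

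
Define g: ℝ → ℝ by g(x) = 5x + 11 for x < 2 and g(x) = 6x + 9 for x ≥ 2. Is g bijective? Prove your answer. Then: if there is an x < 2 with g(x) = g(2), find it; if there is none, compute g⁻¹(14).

3/5

Both pieces are strictly increasing (slopes 5 and 6), so each is injective on its own interval.
The left piece maps (−∞, 2) onto (−∞, 21); the right piece maps [2, ∞) onto [21, ∞).
Since 21 = 21, the images partition ℝ: g is injective and surjective, hence bijective.
Because the two images are disjoint, no x < 2 has g(x) = g(2), so we compute g⁻¹(14): 14 lies in (−∞, 21), so solve 5x + 11 = 14: x = (14 − 11)/5 = 3/5.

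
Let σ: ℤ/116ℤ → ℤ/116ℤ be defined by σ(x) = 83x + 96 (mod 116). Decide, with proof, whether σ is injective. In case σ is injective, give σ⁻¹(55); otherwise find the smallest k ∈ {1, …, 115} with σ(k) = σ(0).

61

By definition, injectivity means: for all s, t in the domain, σ(s) = σ(t) implies s = t.
If σ(s) = σ(t), then 83s ≡ 83t (mod 116). Because gcd(83, 116) = 1, we may cancel 83 to get s ≡ t (mod 116).
Thus σ is injective.
We now compute 83⁻¹ mod 116 explicitly. Euclid's algorithm: 116 = 1·83 + 33, 83 = 2·33 + 17, 33 = 1·17 + 16, 17 = 1·16 + 1; back-substituting gives 1 = 7·83 − 5·116, so 83⁻¹ ≡ 7 (mod 116).
Since σ is injective, we compute σ⁻¹(55): solve 83x + 96 ≡ 55 (mod 116), i.e. 83x ≡ 75 (mod 116).
Multiplying by 83⁻¹ = 7 gives x ≡ 7·75 = 525 = 4·116 + 61 ≡ 61 (mod 116).
Check: σ(61) = 83·61 + 96 = 5159 = 44·116 + 55 ≡ 55 (mod 116).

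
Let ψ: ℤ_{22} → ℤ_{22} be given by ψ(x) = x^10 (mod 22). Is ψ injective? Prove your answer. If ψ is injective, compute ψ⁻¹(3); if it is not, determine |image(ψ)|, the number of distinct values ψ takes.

4

ψ(1) = 1^10 = 1.
ψ(3): Repeated squaring mod 22: 3^1 ≡ 3, 3^2 ≡ 3² = 9, 3^4 ≡ 9² = 81 ≡ 15, 3^8 ≡ 15² = 225 ≡ 5. Since 10 = 8 + 2, 3^10 ≡ 5·9: 5·9 = 45 ≡ 1. So 3^10 ≡ 1 (mod 22).
So ψ(1) = ψ(3) = 1 while 1 ≠ 3, hence ψ is not injective.
Since ψ is not injective, we determine |image(ψ)|. Computing x^10 mod 22 for each x (by repeated squaring, reducing mod 22 at every step), the values ψ(0), ψ(1), …, ψ(21) are: 0, 1, 12, 1, 12, 1, 12, 1, 12, 1, 12, 11, 12, 1, 12, 1, 12, 1, 12, 1, 12, 1.
The distinct values are {0, 1, 11, 12}; there are 4 of them.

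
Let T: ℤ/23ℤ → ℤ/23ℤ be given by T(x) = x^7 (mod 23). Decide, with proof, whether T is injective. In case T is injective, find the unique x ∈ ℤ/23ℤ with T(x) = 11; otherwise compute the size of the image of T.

Since 23 is prime, the nonzero elements of ℤ/23ℤ form a cyclic group of order 22.
As gcd(7, 22) = 1, raising to the 7th power is a bijection on this group: if x_1^7 ≡ x_2^7 then (x_1x_2^{−1})^7 = 1, and the only element of order dividing gcd(7, 22) = 1 is 1, so x_1 = x_2.
With T(0) = 0 this makes T injective on all of ℤ/23ℤ, hence bijective (finite equal-size domain and codomain). In particular T is injective.
Since T is injective, we find the preimage of 11. The inverse of x ↦ x^7 on (ℤ/23ℤ)^× is x ↦ x^19, because 7·19 = 133 = 6·22 + 1 ≡ 1 (mod 22) and x^{22} = 1 for x ≠ 0 (Fermat). So T⁻¹(11) = 11^19 mod 23.
Repeated squaring mod 23: 11^1 ≡ 11, 11^2 ≡ 11² = 121 ≡ 6, 11^4 ≡ 6² = 36 ≡ 13, 11^8 ≡ 13² = 169 ≡ 8, 11^16 ≡ 8² = 64 ≡ 18. Since 19 = 16 + 2 + 1, 11^19 ≡ 18·6·11: 18·6 = 108 ≡ 16, then 16·11 = 176 ≡ 15. So 11^19 ≡ 15 (mod 23).
Hence T⁻¹(11) = 15.

15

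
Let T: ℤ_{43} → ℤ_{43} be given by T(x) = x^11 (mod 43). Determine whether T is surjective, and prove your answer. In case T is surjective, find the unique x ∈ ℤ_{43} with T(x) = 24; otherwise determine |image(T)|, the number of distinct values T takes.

17

Since 43 is prime, the nonzero elements of ℤ_{43} form a cyclic group of order 42.
As gcd(11, 42) = 1, raising to the 11th power is a bijection on this group: if s^11 ≡ t^11 then (st^{−1})^11 = 1, and the only element of order dividing gcd(11, 42) = 1 is 1, so s = t.
With T(0) = 0 this makes T injective on all of ℤ_{43}, hence bijective (finite equal-size domain and codomain). In particular T is surjective.
Since T is surjective, we find the preimage of 24. The inverse of x ↦ x^11 on (ℤ_{43})^× is x ↦ x^23, because 11·23 = 253 = 6·42 + 1 ≡ 1 (mod 42) and x^{42} = 1 for x ≠ 0 (Fermat). So T⁻¹(24) = 24^23 mod 43.
Repeated squaring mod 43: 24^1 ≡ 24, 24^2 ≡ 24² = 576 ≡ 17, 24^4 ≡ 17² = 289 ≡ 31, 24^8 ≡ 31² = 961 ≡ 15, 24^16 ≡ 15² = 225 ≡ 10. Since 23 = 16 + 4 + 2 + 1, 24^23 ≡ 10·31·17·24: 10·31 = 310 ≡ 9, then 9·17 = 153 ≡ 24, then 24·24 = 576 ≡ 17. So 24^23 ≡ 17 (mod 43).
Hence T⁻¹(24) = 17.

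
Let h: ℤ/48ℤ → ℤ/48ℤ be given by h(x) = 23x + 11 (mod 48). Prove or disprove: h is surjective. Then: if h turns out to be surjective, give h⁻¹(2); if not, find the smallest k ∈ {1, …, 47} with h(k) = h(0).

33

Since gcd(23, 48) = 1, 23 is invertible modulo 48. Euclid's algorithm: 48 = 2·23 + 2, 23 = 11·2 + 1; back-substituting gives 1 = 23·23 − 11·48, so 23⁻¹ ≡ 23 (mod 48).
Then y ↦ 23(y − 11) is a two-sided inverse to h, so every y ∈ ℤ/48ℤ has a preimage.
Thus h is surjective.
Since h is surjective, we find h⁻¹(2): we need 23x ≡ 2 − 11 ≡ 39 (mod 48). Using 23⁻¹ = 23: x ≡ 23·39 = 897 = 18·48 + 33, so x = 33.
Check: h(33) = 23·33 + 11 = 770 = 16·48 + 2 ≡ 2 (mod 48).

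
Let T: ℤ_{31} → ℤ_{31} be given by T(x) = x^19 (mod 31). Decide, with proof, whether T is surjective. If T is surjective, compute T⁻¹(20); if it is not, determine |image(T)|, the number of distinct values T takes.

Since 31 is prime, the nonzero elements of ℤ_{31} form a cyclic group of order 30.
As gcd(19, 30) = 1, raising to the 19th power is a bijection on this group: if u^19 ≡ v^19 then (uv^{−1})^19 = 1, and the only element of order dividing gcd(19, 30) = 1 is 1, so u = v.
With T(0) = 0 this makes T injective on all of ℤ_{31}, hence bijective (finite equal-size domain and codomain). In particular T is surjective.
Since T is surjective, we find the preimage of 20. The inverse of x ↦ x^19 on (ℤ_{31})^× is x ↦ x^19, because 19·19 = 361 = 12·30 + 1 ≡ 1 (mod 30) and x^{30} = 1 for x ≠ 0 (Fermat). So T⁻¹(20) = 20^19 mod 31.
Repeated squaring mod 31: 20^1 ≡ 20, 20^2 ≡ 20² = 400 ≡ 28, 20^4 ≡ 28² = 784 ≡ 9, 20^8 ≡ 9² = 81 ≡ 19, 20^16 ≡ 19² = 361 ≡ 20. Since 19 = 16 + 2 + 1, 20^19 ≡ 20·28·20: 20·28 = 560 ≡ 2, then 2·20 = 40 ≡ 9. So 20^19 ≡ 9 (mod 31).
Hence T⁻¹(20) = 9.

9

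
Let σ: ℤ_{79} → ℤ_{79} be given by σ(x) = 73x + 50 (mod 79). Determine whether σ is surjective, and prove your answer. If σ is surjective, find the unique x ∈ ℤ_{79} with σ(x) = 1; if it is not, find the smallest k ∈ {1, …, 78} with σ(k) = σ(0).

74

By definition, σ is surjective if every y in the codomain equals σ(x) for some x in the domain.
Since gcd(73, 79) = 1, 73 is invertible modulo 79. Euclid's algorithm: 79 = 1·73 + 6, 73 = 12·6 + 1; back-substituting gives 1 = 13·73 − 12·79, so 73⁻¹ ≡ 13 (mod 79).
Then y ↦ 13(y − 50) is a two-sided inverse to σ, so every y ∈ ℤ_{79} has a preimage.
Hence σ is surjective.
Since σ is surjective, we find σ⁻¹(1): we need 73x ≡ 1 − 50 ≡ 30 (mod 79). Using 73⁻¹ = 13: x ≡ 13·30 = 390 = 4·79 + 74, so x = 74.
Check: σ(74) = 73·74 + 50 = 5452 = 69·79 + 1 ≡ 1 (mod 79).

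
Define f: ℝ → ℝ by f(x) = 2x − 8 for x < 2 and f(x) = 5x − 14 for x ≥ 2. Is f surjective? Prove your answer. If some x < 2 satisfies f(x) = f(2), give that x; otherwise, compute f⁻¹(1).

Both pieces are strictly increasing (slopes 2 and 5), so each is injective on its own interval.
The left piece maps (−∞, 2) onto (−∞, −4); the right piece maps [2, ∞) onto [−4, ∞).
These images together cover ℝ, so f is surjective.
Because the two images are disjoint, no x < 2 has f(x) = f(2), so we compute f⁻¹(1): 1 lies in [−4, ∞), so solve 5x − 14 = 1: x = (1 + 14)/5 = 3.

3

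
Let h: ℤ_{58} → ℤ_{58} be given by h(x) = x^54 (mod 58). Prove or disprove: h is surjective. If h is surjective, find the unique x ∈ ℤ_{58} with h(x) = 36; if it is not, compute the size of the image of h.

h(28): Repeated squaring mod 58: 28^1 ≡ 28, 28^2 ≡ 28² = 784 ≡ 30, 28^4 ≡ 30² = 900 ≡ 30, 28^8 ≡ 30² = 900 ≡ 30, 28^16 ≡ 30² = 900 ≡ 30, 28^32 ≡ 30² = 900 ≡ 30. Since 54 = 32 + 16 + 4 + 2, 28^54 ≡ 30·30·30·30: 30·30 = 900 ≡ 30, then 30·30 = 900 ≡ 30, then 30·30 = 900 ≡ 30. So 28^54 ≡ 30 (mod 58).
h(30): Repeated squaring mod 58: 30^1 ≡ 30, 30^2 ≡ 30² = 900 ≡ 30, 30^4 ≡ 30² = 900 ≡ 30, 30^8 ≡ 30² = 900 ≡ 30, 30^16 ≡ 30² = 900 ≡ 30, 30^32 ≡ 30² = 900 ≡ 30. Since 54 = 32 + 16 + 4 + 2, 30^54 ≡ 30·30·30·30: 30·30 = 900 ≡ 30, then 30·30 = 900 ≡ 30, then 30·30 = 900 ≡ 30. So 30^54 ≡ 30 (mod 58).
So h(28) = h(30) = 30 while 28 ≠ 30, so h is not injective.
A non-injective map from the 58-element set ℤ_{58} to itself takes at most 57 distinct values, so it cannot be surjective. Therefore h is not surjective.
Since h is not surjective, we determine |image(h)|. Computing x^54 mod 58 for each x (by repeated squaring, reducing mod 58 at every step), the values h(0), h(1), …, h(57) are: 0, 1, 22, 13, 20, 7, 54, 45, 34, 53, 38, 35, 28, 23, 4, 33, 52, 57, 6, 9, 24, 5, 16, 25, 36, 49, 42, 51, 30, 29, 30, 51, 42, 49, 36, 25, 16, 5, 24, 9, 6, 57, 52, 33, 4, 23, 28, 35, 38, 53, 34, 45, 54, 7, 20, 13, 22, 1.
The distinct values are {0, 1, 4, 5, 6, 7, 9, 13, 16, 20, 22, 23, 24, 25, 28, 29, 30, 33, 34, 35, 36, 38, 42, 45, 49, 51, 52, 53, 54, 57}; there are 30 of them.

30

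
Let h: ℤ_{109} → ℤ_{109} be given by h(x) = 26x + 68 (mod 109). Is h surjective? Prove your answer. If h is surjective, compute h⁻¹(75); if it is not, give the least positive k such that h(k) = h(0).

Since gcd(26, 109) = 1, 26 is invertible modulo 109. Euclid's algorithm: 109 = 4·26 + 5, 26 = 5·5 + 1; back-substituting gives 1 = 21·26 − 5·109, so 26⁻¹ ≡ 21 (mod 109).
For any y ∈ ℤ_{109}, x = 21(y − 68) mod 109 satisfies h(x) = 26·21(y − 68) + 68 ≡ y (since 26·21 ≡ 1 mod 109). So every y has a preimage.
Hence h is surjective.
Since h is surjective, we compute h⁻¹(75): solve 26x + 68 ≡ 75 (mod 109), i.e. 26x ≡ 7 (mod 109).
Multiplying by 26⁻¹ = 21 gives x ≡ 21·7 = 147 = 1·109 + 38 ≡ 38 (mod 109).
Check: h(38) = 26·38 + 68 = 1056 = 9·109 + 75 ≡ 75 (mod 109).

38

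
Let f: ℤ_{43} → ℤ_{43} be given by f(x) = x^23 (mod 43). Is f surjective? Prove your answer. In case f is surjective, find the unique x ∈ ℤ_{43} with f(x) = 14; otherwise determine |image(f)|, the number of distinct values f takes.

10

Since 43 is prime, the nonzero elements of ℤ_{43} form a cyclic group of order 42.
As gcd(23, 42) = 1, raising to the 23rd power is a bijection on this group: if s^23 ≡ t^23 then (st^{−1})^23 = 1, and the only element of order dividing gcd(23, 42) = 1 is 1, so s = t.
With f(0) = 0 this makes f injective on all of ℤ_{43}, hence bijective (finite equal-size domain and codomain). In particular f is surjective.
Since f is surjective, we find the preimage of 14. The inverse of x ↦ x^23 on (ℤ_{43})^× is x ↦ x^11, because 23·11 = 253 = 6·42 + 1 ≡ 1 (mod 42) and x^{42} = 1 for x ≠ 0 (Fermat). So f⁻¹(14) = 14^11 mod 43.
Repeated squaring mod 43: 14^1 ≡ 14, 14^2 ≡ 14² = 196 ≡ 24, 14^4 ≡ 24² = 576 ≡ 17, 14^8 ≡ 17² = 289 ≡ 31. Since 11 = 8 + 2 + 1, 14^11 ≡ 31·24·14: 31·24 = 744 ≡ 13, then 13·14 = 182 ≡ 10. So 14^11 ≡ 10 (mod 43).
Hence f⁻¹(14) = 10.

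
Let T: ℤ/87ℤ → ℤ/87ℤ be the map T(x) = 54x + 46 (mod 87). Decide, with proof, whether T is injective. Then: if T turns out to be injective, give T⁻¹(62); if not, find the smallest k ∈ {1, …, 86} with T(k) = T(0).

29

Recall that T is injective if T(x_1) = T(x_2) implies x_1 = x_2.
We have gcd(54, 87) = 3 > 1. Taking x_1 = 0 and x_2 = 29: T(0) = 46 and T(29) = 54·29 + 46 = 1612 ≡ 46 (mod 87).
So T(0) = T(29) while 0 ≠ 29, so T is not injective.
Since T is not injective, we find the least positive k with T(k) = T(0): this means 54k ≡ 0 (mod 87), i.e. 87 ∣ 54k. Since gcd(54, 87) = 3, dividing through by 3 this holds exactly when 29 ∣ 18k, and as gcd(18, 29) = 1, exactly when 29 ∣ k.
The smallest positive such k is 29.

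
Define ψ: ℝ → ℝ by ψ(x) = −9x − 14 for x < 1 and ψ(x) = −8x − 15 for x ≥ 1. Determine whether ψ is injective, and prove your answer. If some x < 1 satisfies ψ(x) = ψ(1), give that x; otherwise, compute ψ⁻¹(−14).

0

Both pieces are strictly decreasing (slopes −9 and −8), so each is injective on its own interval.
The left piece maps (−∞, 1) onto (−23, ∞); the right piece maps [1, ∞) onto (−∞, −23].
These images are disjoint, so no value is attained by both pieces. Thus ψ is injective.
Because the two images are disjoint, no x < 1 has ψ(x) = ψ(1), so we compute ψ⁻¹(−14): −14 lies in (−23, ∞), so solve −9x − 14 = −14: x = (−14 + 14)/(−9) = 0.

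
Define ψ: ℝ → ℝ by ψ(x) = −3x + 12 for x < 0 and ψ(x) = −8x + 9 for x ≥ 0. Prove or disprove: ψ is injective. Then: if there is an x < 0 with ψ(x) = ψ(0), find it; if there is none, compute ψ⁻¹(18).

-2

Both pieces are strictly decreasing (slopes −3 and −8), so each is injective on its own interval.
The left piece maps (−∞, 0) onto (12, ∞); the right piece maps [0, ∞) onto (−∞, 9].
These images are disjoint, so no value is attained by both pieces. Hence ψ is injective.
Because the two images are disjoint, no x < 0 has ψ(x) = ψ(0), so we compute ψ⁻¹(18): 18 lies in (12, ∞), so solve −3x + 12 = 18: x = (18 − 12)/(−3) = −2.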